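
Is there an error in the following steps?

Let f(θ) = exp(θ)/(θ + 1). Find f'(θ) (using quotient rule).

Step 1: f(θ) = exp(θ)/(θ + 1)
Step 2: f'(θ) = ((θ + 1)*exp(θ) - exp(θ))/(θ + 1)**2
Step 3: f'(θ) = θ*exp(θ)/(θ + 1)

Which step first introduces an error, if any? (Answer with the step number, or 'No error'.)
Step 3

Step 3 is incorrect due to a wrong exponent.
The step shows: θ*exp(θ)/(θ + 1)
The correct value should be: θ*exp(θ)/(θ + 1)**2

Explanation: The exponent -2 on θ + 1 was incorrectly written as -1: the term θ*exp(θ)/(θ + 1)**2 was incorrectly written as θ*exp(θ)/(θ + 1)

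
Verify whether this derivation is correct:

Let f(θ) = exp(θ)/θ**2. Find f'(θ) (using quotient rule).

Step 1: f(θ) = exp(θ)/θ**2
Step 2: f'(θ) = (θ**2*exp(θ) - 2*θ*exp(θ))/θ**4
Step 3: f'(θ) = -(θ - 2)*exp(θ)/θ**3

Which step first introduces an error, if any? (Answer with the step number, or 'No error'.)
Step 3

Step 3 is incorrect due to a sign flip.
The step shows: -(θ - 2)*exp(θ)/θ**3
The correct value should be: (θ - 2)*exp(θ)/θ**3

Explanation: The sign of the whole expression was flipped: the term (θ - 2)*exp(θ)/θ**3 was incorrectly written as -(θ - 2)*exp(θ)/θ**3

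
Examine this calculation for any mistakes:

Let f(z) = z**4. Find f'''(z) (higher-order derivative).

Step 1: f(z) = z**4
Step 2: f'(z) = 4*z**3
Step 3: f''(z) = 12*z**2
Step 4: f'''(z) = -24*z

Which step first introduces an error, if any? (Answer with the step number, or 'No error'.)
Step 4

Step 4 is incorrect due to a sign flip.
The step shows: -24*z
The correct value should be: 24*z

Explanation: The sign of the whole expression was flipped: the term 24*z was incorrectly written as -24*z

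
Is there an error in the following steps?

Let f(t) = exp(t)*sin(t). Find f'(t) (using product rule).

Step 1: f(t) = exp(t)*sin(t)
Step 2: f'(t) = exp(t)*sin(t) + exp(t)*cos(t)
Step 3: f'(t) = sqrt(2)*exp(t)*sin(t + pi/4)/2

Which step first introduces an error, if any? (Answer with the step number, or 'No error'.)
Step 3

Step 3 is incorrect due to a wrong exponent.
The step shows: sqrt(2)*exp(t)*sin(t + pi/4)/2
The correct value should be: sqrt(2)*exp(t)*sin(t + pi/4)

Explanation: The exponent 1/2 on 2 was incorrectly written as -1/2: the term sqrt(2)*exp(t)*sin(t + pi/4) was incorrectly written as sqrt(2)*exp(t)*sin(t + pi/4)/2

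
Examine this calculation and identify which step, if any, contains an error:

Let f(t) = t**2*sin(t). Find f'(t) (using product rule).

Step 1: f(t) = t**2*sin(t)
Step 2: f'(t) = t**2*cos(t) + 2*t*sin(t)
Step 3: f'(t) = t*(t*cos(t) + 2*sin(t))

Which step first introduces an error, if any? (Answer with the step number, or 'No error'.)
No error

All steps in this derivation are correct.
The final answer f'(t) = t*(t*cos(t) + 2*sin(t)) is valid.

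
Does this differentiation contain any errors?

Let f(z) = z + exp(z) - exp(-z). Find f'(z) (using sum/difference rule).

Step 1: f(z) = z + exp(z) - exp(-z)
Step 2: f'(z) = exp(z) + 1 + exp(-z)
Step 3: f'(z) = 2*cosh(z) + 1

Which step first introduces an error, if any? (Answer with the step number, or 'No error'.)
No error

All steps in this derivation are correct.
The final answer f'(z) = 2*cosh(z) + 1 is valid.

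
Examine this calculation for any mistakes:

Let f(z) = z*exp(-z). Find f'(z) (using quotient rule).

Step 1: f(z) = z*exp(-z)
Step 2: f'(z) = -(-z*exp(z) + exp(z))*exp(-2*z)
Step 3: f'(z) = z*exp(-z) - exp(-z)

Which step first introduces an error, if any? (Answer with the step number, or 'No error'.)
Step 2

Step 2 is incorrect due to a sign flip.
The step shows: -(-z*exp(z) + exp(z))*exp(-2*z)
The correct value should be: (-z*exp(z) + exp(z))*exp(-2*z)

Explanation: The sign of the whole expression was flipped: the term (-z*exp(z) + exp(z))*exp(-2*z) was incorrectly written as -(-z*exp(z) + exp(z))*exp(-2*z)
The later steps are derived from this incorrect expression, so the error originates in Step 2.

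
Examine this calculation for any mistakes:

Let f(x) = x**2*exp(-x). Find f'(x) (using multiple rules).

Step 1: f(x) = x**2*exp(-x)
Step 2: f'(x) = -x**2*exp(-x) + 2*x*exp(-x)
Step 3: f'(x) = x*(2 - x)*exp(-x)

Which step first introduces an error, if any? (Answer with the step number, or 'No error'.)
No error

All steps in this derivation are correct.
The final answer f'(x) = x*(2 - x)*exp(-x) is valid.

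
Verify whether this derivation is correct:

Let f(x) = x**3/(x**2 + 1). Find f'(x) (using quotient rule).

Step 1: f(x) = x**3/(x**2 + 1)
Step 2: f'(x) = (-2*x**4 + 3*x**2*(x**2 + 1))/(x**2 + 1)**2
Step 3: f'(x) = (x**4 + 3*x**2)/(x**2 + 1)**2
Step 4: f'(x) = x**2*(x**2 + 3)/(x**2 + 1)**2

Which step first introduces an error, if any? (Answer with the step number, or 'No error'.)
No error

All steps in this derivation are correct.
The final answer f'(x) = x**2*(x**2 + 3)/(x**2 + 1)**2 is valid.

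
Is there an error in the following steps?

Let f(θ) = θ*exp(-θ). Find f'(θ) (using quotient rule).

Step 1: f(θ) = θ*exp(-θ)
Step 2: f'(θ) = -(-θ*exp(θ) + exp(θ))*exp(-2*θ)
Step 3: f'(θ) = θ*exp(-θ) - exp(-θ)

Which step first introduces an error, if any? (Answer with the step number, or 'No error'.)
Step 2

Step 2 is incorrect due to a sign flip.
The step shows: -(-θ*exp(θ) + exp(θ))*exp(-2*θ)
The correct value should be: (-θ*exp(θ) + exp(θ))*exp(-2*θ)

Explanation: The sign of the whole expression was flipped: the term (-θ*exp(θ) + exp(θ))*exp(-2*θ) was incorrectly written as -(-θ*exp(θ) + exp(θ))*exp(-2*θ)
The later steps are derived from this incorrect expression, so the error originates in Step 2.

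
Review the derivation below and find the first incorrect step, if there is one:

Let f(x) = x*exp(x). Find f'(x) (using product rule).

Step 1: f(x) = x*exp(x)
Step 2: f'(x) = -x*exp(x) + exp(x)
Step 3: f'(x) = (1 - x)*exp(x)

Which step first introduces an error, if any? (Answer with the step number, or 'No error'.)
Step 2

Step 2 is incorrect due to a sign flip.
The step shows: -x*exp(x) + exp(x)
The correct value should be: x*exp(x) + exp(x)

Explanation: The sign of one term was flipped: the term x*exp(x) was incorrectly written as -x*exp(x)
The later steps are derived from this incorrect expression, so the error originates in Step 2.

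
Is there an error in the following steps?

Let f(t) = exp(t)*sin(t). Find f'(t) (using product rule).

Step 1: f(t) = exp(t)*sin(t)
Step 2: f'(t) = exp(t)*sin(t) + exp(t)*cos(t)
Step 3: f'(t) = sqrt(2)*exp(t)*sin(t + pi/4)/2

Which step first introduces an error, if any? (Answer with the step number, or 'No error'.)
Step 3

Step 3 is incorrect due to a wrong exponent.
The step shows: sqrt(2)*exp(t)*sin(t + pi/4)/2
The correct value should be: sqrt(2)*exp(t)*sin(t + pi/4)

Explanation: The exponent 1/2 on 2 was incorrectly written as -1/2: the term sqrt(2)*exp(t)*sin(t + pi/4) was incorrectly written as sqrt(2)*exp(t)*sin(t + pi/4)/2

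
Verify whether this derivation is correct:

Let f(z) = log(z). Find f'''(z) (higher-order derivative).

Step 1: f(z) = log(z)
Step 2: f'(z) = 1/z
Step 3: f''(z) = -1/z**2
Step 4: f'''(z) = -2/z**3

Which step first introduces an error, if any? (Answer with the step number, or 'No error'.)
Step 4

Step 4 is incorrect due to a sign flip.
The step shows: -2/z**3
The correct value should be: 2/z**3

Explanation: The sign of the whole expression was flipped: the term 2/z**3 was incorrectly written as -2/z**3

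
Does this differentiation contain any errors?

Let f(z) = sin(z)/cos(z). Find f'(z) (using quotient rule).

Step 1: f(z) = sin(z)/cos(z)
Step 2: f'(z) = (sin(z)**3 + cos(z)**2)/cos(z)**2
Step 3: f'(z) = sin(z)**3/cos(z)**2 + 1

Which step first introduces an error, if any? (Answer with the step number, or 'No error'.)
Step 2

Step 2 is incorrect due to a wrong exponent.
The step shows: (sin(z)**3 + cos(z)**2)/cos(z)**2
The correct value should be: (sin(z)**2 + cos(z)**2)/cos(z)**2

Explanation: The exponent 2 on sin(z) was incorrectly written as 3: the term (sin(z)**2 + cos(z)**2)/cos(z)**2 was incorrectly written as (sin(z)**3 + cos(z)**2)/cos(z)**2
The later steps are derived from this incorrect expression, so the error originates in Step 2.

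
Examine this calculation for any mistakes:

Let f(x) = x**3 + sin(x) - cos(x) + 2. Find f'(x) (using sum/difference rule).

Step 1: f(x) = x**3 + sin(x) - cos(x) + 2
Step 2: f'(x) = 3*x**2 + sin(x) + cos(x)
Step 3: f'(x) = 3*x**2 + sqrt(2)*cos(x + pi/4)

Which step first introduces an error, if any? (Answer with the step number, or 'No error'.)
Step 3

Step 3 is incorrect due to a wrong trig function.
The step shows: 3*x**2 + sqrt(2)*cos(x + pi/4)
The correct value should be: 3*x**2 + sqrt(2)*sin(x + pi/4)

Explanation: sin(x + pi/4) was incorrectly written as cos(x + pi/4): the term sqrt(2)*sin(x + pi/4) was incorrectly written as sqrt(2)*cos(x + pi/4)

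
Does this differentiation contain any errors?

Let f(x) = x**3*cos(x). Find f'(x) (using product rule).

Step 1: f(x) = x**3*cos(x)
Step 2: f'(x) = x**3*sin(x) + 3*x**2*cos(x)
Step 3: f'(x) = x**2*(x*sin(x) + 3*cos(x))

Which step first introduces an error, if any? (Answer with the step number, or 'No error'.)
Step 2

Step 2 is incorrect due to a sign flip.
The step shows: x**3*sin(x) + 3*x**2*cos(x)
The correct value should be: -x**3*sin(x) + 3*x**2*cos(x)

Explanation: The sign of one term was flipped: the term -x**3*sin(x) was incorrectly written as x**3*sin(x)
The later steps are derived from this incorrect expression, so the error originates in Step 2.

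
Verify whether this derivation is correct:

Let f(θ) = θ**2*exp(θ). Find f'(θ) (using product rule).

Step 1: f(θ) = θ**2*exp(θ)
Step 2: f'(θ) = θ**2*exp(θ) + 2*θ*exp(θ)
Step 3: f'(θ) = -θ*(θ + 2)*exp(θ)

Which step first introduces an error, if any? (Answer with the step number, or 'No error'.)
Step 3

Step 3 is incorrect due to a sign flip.
The step shows: -θ*(θ + 2)*exp(θ)
The correct value should be: θ*(θ + 2)*exp(θ)

Explanation: The sign of the whole expression was flipped: the term θ*(θ + 2)*exp(θ) was incorrectly written as -θ*(θ + 2)*exp(θ)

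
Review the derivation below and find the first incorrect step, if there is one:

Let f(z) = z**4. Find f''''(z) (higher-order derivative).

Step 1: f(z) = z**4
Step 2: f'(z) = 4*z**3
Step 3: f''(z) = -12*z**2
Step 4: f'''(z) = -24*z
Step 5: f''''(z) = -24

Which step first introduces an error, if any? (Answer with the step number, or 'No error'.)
Step 3

Step 3 is incorrect due to a sign flip.
The step shows: -12*z**2
The correct value should be: 12*z**2

Explanation: The sign of the whole expression was flipped: the term 12*z**2 was incorrectly written as -12*z**2
The later steps are derived from this incorrect expression, so the error originates in Step 3.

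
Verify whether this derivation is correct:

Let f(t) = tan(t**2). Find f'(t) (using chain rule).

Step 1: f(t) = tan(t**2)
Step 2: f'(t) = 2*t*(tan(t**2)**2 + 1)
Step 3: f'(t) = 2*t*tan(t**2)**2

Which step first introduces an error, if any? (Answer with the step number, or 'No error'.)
Step 3

Step 3 is incorrect due to a dropped term.
The step shows: 2*t*tan(t**2)**2
The correct value should be: 2*t*tan(t**2)**2 + 2*t

Explanation: A term was dropped: the term 2*t was incorrectly omitted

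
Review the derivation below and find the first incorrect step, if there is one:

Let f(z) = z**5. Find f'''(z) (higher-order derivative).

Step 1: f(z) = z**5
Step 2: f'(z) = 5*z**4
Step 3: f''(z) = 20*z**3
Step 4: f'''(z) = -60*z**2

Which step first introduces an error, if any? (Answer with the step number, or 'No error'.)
Step 4

Step 4 is incorrect due to a sign flip.
The step shows: -60*z**2
The correct value should be: 60*z**2

Explanation: The sign of the whole expression was flipped: the term 60*z**2 was incorrectly written as -60*z**2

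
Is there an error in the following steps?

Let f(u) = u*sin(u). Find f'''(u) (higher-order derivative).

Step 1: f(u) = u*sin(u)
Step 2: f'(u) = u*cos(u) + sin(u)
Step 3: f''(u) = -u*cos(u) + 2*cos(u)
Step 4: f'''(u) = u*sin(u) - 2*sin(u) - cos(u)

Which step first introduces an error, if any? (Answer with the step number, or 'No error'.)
Step 3

Step 3 is incorrect due to a wrong trig function.
The step shows: -u*cos(u) + 2*cos(u)
The correct value should be: -u*sin(u) + 2*cos(u)

Explanation: sin(u) was incorrectly written as cos(u): the term -u*sin(u) was incorrectly written as -u*cos(u)
The later steps are derived from this incorrect expression, so the error originates in Step 3.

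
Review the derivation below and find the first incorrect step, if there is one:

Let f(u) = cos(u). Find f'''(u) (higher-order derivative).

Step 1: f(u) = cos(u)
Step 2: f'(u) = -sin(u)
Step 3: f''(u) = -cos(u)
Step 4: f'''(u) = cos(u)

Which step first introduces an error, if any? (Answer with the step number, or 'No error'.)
Step 4

Step 4 is incorrect due to a wrong trig function.
The step shows: cos(u)
The correct value should be: sin(u)

Explanation: sin(u) was incorrectly written as cos(u): the term sin(u) was incorrectly written as cos(u)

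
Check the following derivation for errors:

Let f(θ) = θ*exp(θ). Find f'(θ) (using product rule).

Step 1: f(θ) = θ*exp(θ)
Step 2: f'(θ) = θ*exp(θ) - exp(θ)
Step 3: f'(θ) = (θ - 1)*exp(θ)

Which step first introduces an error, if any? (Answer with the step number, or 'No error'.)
Step 2

Step 2 is incorrect due to a sign flip.
The step shows: θ*exp(θ) - exp(θ)
The correct value should be: θ*exp(θ) + exp(θ)

Explanation: The sign of one term was flipped: the term exp(θ) was incorrectly written as -exp(θ)
The later steps are derived from this incorrect expression, so the error originates in Step 2.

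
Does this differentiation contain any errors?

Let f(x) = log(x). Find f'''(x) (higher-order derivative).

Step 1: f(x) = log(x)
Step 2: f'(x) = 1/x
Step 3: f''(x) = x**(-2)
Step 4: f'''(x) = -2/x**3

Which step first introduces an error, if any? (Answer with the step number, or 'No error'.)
Step 3

Step 3 is incorrect due to a sign flip.
The step shows: x**(-2)
The correct value should be: -1/x**2

Explanation: The sign of the whole expression was flipped: the term -1/x**2 was incorrectly written as x**(-2)
The later steps are derived from this incorrect expression, so the error originates in Step 3.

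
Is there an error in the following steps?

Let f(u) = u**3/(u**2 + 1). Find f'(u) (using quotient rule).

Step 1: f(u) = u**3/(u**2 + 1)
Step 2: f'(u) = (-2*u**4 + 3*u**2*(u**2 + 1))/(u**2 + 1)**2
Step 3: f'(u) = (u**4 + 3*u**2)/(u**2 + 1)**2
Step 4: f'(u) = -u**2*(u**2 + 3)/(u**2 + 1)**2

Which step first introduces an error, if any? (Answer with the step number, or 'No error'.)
Step 4

Step 4 is incorrect due to a sign flip.
The step shows: -u**2*(u**2 + 3)/(u**2 + 1)**2
The correct value should be: u**2*(u**2 + 3)/(u**2 + 1)**2

Explanation: The sign of the whole expression was flipped: the term u**2*(u**2 + 3)/(u**2 + 1)**2 was incorrectly written as -u**2*(u**2 + 3)/(u**2 + 1)**2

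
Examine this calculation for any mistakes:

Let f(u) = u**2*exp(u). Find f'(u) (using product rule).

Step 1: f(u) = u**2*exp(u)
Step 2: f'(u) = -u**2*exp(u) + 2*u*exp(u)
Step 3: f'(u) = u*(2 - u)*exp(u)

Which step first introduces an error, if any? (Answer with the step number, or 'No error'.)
Step 2

Step 2 is incorrect due to a sign flip.
The step shows: -u**2*exp(u) + 2*u*exp(u)
The correct value should be: u**2*exp(u) + 2*u*exp(u)

Explanation: The sign of one term was flipped: the term u**2*exp(u) was incorrectly written as -u**2*exp(u)
The later steps are derived from this incorrect expression, so the error originates in Step 2.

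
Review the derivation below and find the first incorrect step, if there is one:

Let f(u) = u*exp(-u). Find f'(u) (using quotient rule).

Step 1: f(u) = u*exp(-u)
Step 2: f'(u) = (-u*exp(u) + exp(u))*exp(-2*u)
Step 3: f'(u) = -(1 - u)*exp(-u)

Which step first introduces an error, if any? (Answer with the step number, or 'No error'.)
Step 3

Step 3 is incorrect due to a sign flip.
The step shows: -(1 - u)*exp(-u)
The correct value should be: (1 - u)*exp(-u)

Explanation: The sign of the whole expression was flipped: the term (1 - u)*exp(-u) was incorrectly written as -(1 - u)*exp(-u)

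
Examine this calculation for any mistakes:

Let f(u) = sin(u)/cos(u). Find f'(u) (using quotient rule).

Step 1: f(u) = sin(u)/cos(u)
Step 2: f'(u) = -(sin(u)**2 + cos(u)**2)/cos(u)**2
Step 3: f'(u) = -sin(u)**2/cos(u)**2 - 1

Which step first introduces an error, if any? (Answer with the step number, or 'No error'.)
Step 2

Step 2 is incorrect due to a sign flip.
The step shows: -(sin(u)**2 + cos(u)**2)/cos(u)**2
The correct value should be: (sin(u)**2 + cos(u)**2)/cos(u)**2

Explanation: The sign of the whole expression was flipped: the term (sin(u)**2 + cos(u)**2)/cos(u)**2 was incorrectly written as -(sin(u)**2 + cos(u)**2)/cos(u)**2
The later steps are derived from this incorrect expression, so the error originates in Step 2.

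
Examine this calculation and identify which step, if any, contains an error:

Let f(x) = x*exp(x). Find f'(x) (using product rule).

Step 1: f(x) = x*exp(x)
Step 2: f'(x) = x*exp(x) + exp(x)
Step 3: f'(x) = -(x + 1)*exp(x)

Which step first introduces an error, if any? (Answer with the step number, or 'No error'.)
Step 3

Step 3 is incorrect due to a sign flip.
The step shows: -(x + 1)*exp(x)
The correct value should be: (x + 1)*exp(x)

Explanation: The sign of the whole expression was flipped: the term (x + 1)*exp(x) was incorrectly written as -(x + 1)*exp(x)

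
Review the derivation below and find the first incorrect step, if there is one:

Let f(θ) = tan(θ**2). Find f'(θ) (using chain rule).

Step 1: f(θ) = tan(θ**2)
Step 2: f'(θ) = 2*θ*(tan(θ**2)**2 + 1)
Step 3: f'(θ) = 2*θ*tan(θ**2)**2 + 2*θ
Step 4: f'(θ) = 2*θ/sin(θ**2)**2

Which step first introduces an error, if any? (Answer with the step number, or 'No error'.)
Step 4

Step 4 is incorrect due to a wrong trig function.
The step shows: 2*θ/sin(θ**2)**2
The correct value should be: 2*θ/cos(θ**2)**2

Explanation: cos(θ**2) was incorrectly written as sin(θ**2): the term 2*θ/cos(θ**2)**2 was incorrectly written as 2*θ/sin(θ**2)**2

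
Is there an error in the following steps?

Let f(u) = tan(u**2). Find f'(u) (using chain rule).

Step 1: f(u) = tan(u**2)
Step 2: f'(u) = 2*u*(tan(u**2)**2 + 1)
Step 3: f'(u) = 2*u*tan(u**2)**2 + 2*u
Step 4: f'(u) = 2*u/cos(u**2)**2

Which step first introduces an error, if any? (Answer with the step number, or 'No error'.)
No error

All steps in this derivation are correct.
The final answer f'(u) = 2*u/cos(u**2)**2 is valid.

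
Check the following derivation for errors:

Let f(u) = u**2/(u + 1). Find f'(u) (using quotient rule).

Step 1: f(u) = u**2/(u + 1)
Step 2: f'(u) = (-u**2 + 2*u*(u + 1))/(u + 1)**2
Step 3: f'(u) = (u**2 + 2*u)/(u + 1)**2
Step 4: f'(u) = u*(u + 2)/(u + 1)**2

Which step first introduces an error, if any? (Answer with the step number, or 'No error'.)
No error

All steps in this derivation are correct.
The final answer f'(u) = u*(u + 2)/(u + 1)**2 is valid.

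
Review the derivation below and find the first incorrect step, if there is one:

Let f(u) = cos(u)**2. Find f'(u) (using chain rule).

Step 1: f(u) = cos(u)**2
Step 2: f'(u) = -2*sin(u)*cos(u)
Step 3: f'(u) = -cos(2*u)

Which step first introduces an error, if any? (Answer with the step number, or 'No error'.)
Step 3

Step 3 is incorrect due to a wrong trig function.
The step shows: -cos(2*u)
The correct value should be: -sin(2*u)

Explanation: sin(2*u) was incorrectly written as cos(2*u): the term -sin(2*u) was incorrectly written as -cos(2*u)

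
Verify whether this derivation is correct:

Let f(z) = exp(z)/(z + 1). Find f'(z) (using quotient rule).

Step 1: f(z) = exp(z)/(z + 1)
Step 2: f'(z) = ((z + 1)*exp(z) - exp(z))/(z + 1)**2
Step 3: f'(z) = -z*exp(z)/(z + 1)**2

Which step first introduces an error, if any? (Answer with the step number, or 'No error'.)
Step 3

Step 3 is incorrect due to a sign flip.
The step shows: -z*exp(z)/(z + 1)**2
The correct value should be: z*exp(z)/(z + 1)**2

Explanation: The sign of the whole expression was flipped: the term z*exp(z)/(z + 1)**2 was incorrectly written as -z*exp(z)/(z + 1)**2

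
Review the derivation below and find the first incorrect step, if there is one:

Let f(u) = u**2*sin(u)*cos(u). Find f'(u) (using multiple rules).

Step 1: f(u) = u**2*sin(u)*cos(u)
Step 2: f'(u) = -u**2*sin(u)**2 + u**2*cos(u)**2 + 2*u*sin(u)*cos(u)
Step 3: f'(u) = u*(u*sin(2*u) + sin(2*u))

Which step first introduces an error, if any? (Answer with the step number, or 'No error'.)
Step 3

Step 3 is incorrect due to a wrong trig function.
The step shows: u*(u*sin(2*u) + sin(2*u))
The correct value should be: u*(u*cos(2*u) + sin(2*u))

Explanation: cos(2*u) was incorrectly written as sin(2*u): the term u*(u*cos(2*u) + sin(2*u)) was incorrectly written as u*(u*sin(2*u) + sin(2*u))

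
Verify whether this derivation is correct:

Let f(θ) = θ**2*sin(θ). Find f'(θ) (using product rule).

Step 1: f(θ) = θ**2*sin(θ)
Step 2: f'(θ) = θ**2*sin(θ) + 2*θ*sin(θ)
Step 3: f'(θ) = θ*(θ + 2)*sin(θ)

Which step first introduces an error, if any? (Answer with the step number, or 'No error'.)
Step 2

Step 2 is incorrect due to a wrong trig function.
The step shows: θ**2*sin(θ) + 2*θ*sin(θ)
The correct value should be: θ**2*cos(θ) + 2*θ*sin(θ)

Explanation: cos(θ) was incorrectly written as sin(θ): the term θ**2*cos(θ) was incorrectly written as θ**2*sin(θ)
The later steps are derived from this incorrect expression, so the error originates in Step 2.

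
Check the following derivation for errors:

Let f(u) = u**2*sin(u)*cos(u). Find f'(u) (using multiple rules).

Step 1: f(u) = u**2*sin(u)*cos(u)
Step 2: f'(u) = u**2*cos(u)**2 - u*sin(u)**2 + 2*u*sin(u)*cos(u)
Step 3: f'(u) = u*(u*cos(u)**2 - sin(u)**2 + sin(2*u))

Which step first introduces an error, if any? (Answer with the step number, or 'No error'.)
Step 2

Step 2 is incorrect due to a wrong exponent.
The step shows: u**2*cos(u)**2 - u*sin(u)**2 + 2*u*sin(u)*cos(u)
The correct value should be: -u**2*sin(u)**2 + u**2*cos(u)**2 + 2*u*sin(u)*cos(u)

Explanation: The exponent 2 on u was incorrectly written as 1: the term -u**2*sin(u)**2 was incorrectly written as -u*sin(u)**2
The later steps are derived from this incorrect expression, so the error originates in Step 2.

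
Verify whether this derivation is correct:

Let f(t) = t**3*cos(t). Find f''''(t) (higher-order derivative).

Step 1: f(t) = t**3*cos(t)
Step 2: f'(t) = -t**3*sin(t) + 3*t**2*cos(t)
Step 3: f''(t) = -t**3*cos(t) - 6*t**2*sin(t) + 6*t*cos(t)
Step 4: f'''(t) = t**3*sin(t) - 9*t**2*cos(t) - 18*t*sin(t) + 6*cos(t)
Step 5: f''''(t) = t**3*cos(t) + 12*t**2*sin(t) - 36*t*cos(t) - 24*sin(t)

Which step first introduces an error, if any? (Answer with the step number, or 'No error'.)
No error

All steps in this derivation are correct.
The final answer f''''(t) = t**3*cos(t) + 12*t**2*sin(t) - 36*t*cos(t) - 24*sin(t) is valid.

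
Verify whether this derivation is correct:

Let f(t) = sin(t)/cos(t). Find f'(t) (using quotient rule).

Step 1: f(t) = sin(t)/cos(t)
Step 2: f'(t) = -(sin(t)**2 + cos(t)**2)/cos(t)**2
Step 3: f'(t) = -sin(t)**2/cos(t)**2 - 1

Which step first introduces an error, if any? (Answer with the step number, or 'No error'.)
Step 2

Step 2 is incorrect due to a sign flip.
The step shows: -(sin(t)**2 + cos(t)**2)/cos(t)**2
The correct value should be: (sin(t)**2 + cos(t)**2)/cos(t)**2

Explanation: The sign of the whole expression was flipped: the term (sin(t)**2 + cos(t)**2)/cos(t)**2 was incorrectly written as -(sin(t)**2 + cos(t)**2)/cos(t)**2
The later steps are derived from this incorrect expression, so the error originates in Step 2.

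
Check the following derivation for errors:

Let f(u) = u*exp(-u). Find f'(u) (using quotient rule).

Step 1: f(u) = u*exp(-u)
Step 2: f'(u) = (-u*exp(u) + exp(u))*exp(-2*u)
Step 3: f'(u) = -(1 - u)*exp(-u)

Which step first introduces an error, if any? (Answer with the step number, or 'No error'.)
Step 3

Step 3 is incorrect due to a sign flip.
The step shows: -(1 - u)*exp(-u)
The correct value should be: (1 - u)*exp(-u)

Explanation: The sign of the whole expression was flipped: the term (1 - u)*exp(-u) was incorrectly written as -(1 - u)*exp(-u)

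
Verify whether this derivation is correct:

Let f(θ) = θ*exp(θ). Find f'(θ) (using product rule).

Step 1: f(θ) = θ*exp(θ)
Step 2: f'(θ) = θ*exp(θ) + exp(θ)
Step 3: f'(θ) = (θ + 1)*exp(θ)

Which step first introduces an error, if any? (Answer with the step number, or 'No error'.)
No error

All steps in this derivation are correct.
The final answer f'(θ) = (θ + 1)*exp(θ) is valid.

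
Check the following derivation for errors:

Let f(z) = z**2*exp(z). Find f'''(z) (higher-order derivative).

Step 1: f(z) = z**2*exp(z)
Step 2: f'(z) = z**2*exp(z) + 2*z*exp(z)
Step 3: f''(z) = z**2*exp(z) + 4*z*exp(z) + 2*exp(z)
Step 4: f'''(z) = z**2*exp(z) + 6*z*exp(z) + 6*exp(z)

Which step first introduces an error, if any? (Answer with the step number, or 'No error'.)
No error

All steps in this derivation are correct.
The final answer f'''(z) = z**2*exp(z) + 6*z*exp(z) + 6*exp(z) is valid.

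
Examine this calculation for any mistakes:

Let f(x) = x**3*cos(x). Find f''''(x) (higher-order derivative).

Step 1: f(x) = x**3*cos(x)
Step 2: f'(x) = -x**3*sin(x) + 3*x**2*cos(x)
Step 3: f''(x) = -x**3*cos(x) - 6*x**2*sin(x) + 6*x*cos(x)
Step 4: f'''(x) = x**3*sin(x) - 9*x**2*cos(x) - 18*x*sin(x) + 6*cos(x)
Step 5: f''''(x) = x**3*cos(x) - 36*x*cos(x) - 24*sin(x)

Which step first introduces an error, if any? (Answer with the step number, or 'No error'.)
Step 5

Step 5 is incorrect due to a dropped term.
The step shows: x**3*cos(x) - 36*x*cos(x) - 24*sin(x)
The correct value should be: x**3*cos(x) + 12*x**2*sin(x) - 36*x*cos(x) - 24*sin(x)

Explanation: A term was dropped: the term 12*x**2*sin(x) was incorrectly omitted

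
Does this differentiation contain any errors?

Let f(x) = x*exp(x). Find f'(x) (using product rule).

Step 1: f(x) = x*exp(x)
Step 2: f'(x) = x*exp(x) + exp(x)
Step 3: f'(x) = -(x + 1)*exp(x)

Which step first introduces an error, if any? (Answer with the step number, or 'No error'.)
Step 3

Step 3 is incorrect due to a sign flip.
The step shows: -(x + 1)*exp(x)
The correct value should be: (x + 1)*exp(x)

Explanation: The sign of the whole expression was flipped: the term (x + 1)*exp(x) was incorrectly written as -(x + 1)*exp(x)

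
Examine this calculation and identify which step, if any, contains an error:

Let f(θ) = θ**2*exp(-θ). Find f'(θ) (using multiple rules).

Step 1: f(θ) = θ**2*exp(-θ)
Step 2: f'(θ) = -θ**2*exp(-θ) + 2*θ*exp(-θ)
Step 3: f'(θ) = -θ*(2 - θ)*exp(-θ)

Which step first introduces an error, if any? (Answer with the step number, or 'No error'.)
Step 3

Step 3 is incorrect due to a sign flip.
The step shows: -θ*(2 - θ)*exp(-θ)
The correct value should be: θ*(2 - θ)*exp(-θ)

Explanation: The sign of the whole expression was flipped: the term θ*(2 - θ)*exp(-θ) was incorrectly written as -θ*(2 - θ)*exp(-θ)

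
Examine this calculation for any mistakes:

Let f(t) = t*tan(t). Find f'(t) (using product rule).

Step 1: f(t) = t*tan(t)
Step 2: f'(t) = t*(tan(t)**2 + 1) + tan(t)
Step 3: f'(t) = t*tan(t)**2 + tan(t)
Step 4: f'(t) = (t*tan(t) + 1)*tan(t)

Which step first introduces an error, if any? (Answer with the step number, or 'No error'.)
Step 3

Step 3 is incorrect due to a dropped term.
The step shows: t*tan(t)**2 + tan(t)
The correct value should be: t*tan(t)**2 + t + tan(t)

Explanation: A term was dropped: the term t was incorrectly omitted
The later steps are derived from this incorrect expression, so the error originates in Step 3.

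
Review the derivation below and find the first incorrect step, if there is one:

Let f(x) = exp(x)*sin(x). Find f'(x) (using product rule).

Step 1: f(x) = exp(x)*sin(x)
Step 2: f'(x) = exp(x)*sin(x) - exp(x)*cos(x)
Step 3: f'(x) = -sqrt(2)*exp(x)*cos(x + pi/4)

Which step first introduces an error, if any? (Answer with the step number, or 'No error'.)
Step 2

Step 2 is incorrect due to a sign flip.
The step shows: exp(x)*sin(x) - exp(x)*cos(x)
The correct value should be: exp(x)*sin(x) + exp(x)*cos(x)

Explanation: The sign of one term was flipped: the term exp(x)*cos(x) was incorrectly written as -exp(x)*cos(x)
The later steps are derived from this incorrect expression, so the error originates in Step 2.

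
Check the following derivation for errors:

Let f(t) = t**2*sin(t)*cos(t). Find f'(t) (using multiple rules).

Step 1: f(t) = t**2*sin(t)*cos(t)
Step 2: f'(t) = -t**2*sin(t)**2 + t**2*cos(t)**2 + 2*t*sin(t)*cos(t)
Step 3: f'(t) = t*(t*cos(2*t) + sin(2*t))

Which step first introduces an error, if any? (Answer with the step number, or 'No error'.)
No error

All steps in this derivation are correct.
The final answer f'(t) = t*(t*cos(2*t) + sin(2*t)) is valid.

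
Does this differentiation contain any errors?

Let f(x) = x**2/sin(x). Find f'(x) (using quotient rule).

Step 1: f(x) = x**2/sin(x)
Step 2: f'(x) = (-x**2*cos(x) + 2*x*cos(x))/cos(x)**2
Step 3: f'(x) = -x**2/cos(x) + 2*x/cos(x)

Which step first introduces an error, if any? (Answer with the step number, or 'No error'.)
Step 2

Step 2 is incorrect due to a wrong trig function.
The step shows: (-x**2*cos(x) + 2*x*cos(x))/cos(x)**2
The correct value should be: (-x**2*cos(x) + 2*x*sin(x))/sin(x)**2

Explanation: sin(x) was incorrectly written as cos(x): the term (-x**2*cos(x) + 2*x*sin(x))/sin(x)**2 was incorrectly written as (-x**2*cos(x) + 2*x*cos(x))/cos(x)**2
The later steps are derived from this incorrect expression, so the error originates in Step 2.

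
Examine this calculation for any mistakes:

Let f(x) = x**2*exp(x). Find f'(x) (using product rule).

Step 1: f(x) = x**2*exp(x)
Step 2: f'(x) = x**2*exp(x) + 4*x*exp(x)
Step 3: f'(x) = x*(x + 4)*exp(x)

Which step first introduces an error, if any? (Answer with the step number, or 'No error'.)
Step 2

Step 2 is incorrect due to a wrong coefficient.
The step shows: x**2*exp(x) + 4*x*exp(x)
The correct value should be: x**2*exp(x) + 2*x*exp(x)

Explanation: The coefficient 2 was incorrectly written as 4: the term 2*x*exp(x) was incorrectly written as 4*x*exp(x)
The later steps are derived from this incorrect expression, so the error originates in Step 2.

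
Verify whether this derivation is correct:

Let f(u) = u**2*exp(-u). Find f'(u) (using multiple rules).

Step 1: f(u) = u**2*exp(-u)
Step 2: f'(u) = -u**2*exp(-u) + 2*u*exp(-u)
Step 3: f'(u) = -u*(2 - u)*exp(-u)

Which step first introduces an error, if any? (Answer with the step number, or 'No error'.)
Step 3

Step 3 is incorrect due to a sign flip.
The step shows: -u*(2 - u)*exp(-u)
The correct value should be: u*(2 - u)*exp(-u)

Explanation: The sign of the whole expression was flipped: the term u*(2 - u)*exp(-u) was incorrectly written as -u*(2 - u)*exp(-u)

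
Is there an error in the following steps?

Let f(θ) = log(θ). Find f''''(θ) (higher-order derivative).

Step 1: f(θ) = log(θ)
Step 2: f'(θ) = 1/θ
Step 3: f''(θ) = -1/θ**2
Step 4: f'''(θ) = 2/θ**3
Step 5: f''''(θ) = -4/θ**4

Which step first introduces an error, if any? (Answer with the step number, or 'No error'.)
Step 5

Step 5 is incorrect due to a wrong coefficient.
The step shows: -4/θ**4
The correct value should be: -6/θ**4

Explanation: The coefficient -6 was incorrectly written as -4: the term -6/θ**4 was incorrectly written as -4/θ**4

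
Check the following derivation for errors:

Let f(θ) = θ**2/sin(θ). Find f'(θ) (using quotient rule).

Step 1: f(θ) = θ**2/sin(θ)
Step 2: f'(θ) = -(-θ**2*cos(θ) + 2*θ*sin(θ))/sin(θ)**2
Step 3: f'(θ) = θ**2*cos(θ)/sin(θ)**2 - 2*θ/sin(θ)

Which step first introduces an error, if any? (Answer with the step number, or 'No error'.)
Step 2

Step 2 is incorrect due to a sign flip.
The step shows: -(-θ**2*cos(θ) + 2*θ*sin(θ))/sin(θ)**2
The correct value should be: (-θ**2*cos(θ) + 2*θ*sin(θ))/sin(θ)**2

Explanation: The sign of the whole expression was flipped: the term (-θ**2*cos(θ) + 2*θ*sin(θ))/sin(θ)**2 was incorrectly written as -(-θ**2*cos(θ) + 2*θ*sin(θ))/sin(θ)**2
The later steps are derived from this incorrect expression, so the error originates in Step 2.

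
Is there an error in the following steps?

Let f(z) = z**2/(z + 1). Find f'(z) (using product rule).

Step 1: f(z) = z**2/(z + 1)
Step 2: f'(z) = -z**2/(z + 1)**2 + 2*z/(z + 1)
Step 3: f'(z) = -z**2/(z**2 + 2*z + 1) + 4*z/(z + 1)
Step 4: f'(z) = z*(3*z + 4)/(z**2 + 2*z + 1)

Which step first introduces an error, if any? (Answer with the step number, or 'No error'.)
Step 3

Step 3 is incorrect due to a wrong coefficient.
The step shows: -z**2/(z**2 + 2*z + 1) + 4*z/(z + 1)
The correct value should be: -z**2/(z**2 + 2*z + 1) + 2*z/(z + 1)

Explanation: The coefficient 2 was incorrectly written as 4: the term 2*z/(z + 1) was incorrectly written as 4*z/(z + 1)
The later steps are derived from this incorrect expression, so the error originates in Step 3.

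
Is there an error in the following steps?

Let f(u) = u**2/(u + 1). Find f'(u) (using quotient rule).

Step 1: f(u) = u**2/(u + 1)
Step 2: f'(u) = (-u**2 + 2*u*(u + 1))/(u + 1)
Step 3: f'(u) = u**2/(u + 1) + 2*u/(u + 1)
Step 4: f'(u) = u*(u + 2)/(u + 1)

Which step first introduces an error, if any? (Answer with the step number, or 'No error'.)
Step 2

Step 2 is incorrect due to a wrong exponent.
The step shows: (-u**2 + 2*u*(u + 1))/(u + 1)
The correct value should be: (-u**2 + 2*u*(u + 1))/(u + 1)**2

Explanation: The exponent -2 on u + 1 was incorrectly written as -1: the term (-u**2 + 2*u*(u + 1))/(u + 1)**2 was incorrectly written as (-u**2 + 2*u*(u + 1))/(u + 1)
The later steps are derived from this incorrect expression, so the error originates in Step 2.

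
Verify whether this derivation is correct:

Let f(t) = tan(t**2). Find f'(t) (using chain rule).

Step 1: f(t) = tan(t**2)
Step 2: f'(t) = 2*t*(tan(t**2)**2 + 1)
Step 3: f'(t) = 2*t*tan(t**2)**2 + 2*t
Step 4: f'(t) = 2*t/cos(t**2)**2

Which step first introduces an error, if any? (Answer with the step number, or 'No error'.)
No error

All steps in this derivation are correct.
The final answer f'(t) = 2*t/cos(t**2)**2 is valid.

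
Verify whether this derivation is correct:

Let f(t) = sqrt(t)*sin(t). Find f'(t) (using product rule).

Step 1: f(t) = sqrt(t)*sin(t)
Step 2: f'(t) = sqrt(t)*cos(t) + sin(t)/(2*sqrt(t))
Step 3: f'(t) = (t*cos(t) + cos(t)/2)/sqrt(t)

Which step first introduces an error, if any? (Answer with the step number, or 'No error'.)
Step 3

Step 3 is incorrect due to a wrong trig function.
The step shows: (t*cos(t) + cos(t)/2)/sqrt(t)
The correct value should be: (t*cos(t) + sin(t)/2)/sqrt(t)

Explanation: sin(t) was incorrectly written as cos(t): the term (t*cos(t) + sin(t)/2)/sqrt(t) was incorrectly written as (t*cos(t) + cos(t)/2)/sqrt(t)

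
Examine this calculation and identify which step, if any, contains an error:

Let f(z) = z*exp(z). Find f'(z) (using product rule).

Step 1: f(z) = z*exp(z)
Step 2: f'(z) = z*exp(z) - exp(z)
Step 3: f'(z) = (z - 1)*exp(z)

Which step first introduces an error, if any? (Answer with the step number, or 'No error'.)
Step 2

Step 2 is incorrect due to a sign flip.
The step shows: z*exp(z) - exp(z)
The correct value should be: z*exp(z) + exp(z)

Explanation: The sign of one term was flipped: the term exp(z) was incorrectly written as -exp(z)
The later steps are derived from this incorrect expression, so the error originates in Step 2.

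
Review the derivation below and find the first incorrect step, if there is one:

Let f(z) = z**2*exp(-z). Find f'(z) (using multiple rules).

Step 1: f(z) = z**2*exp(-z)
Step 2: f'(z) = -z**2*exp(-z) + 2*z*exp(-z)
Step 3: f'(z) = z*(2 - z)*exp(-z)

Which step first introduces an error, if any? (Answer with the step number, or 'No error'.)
No error

All steps in this derivation are correct.
The final answer f'(z) = z*(2 - z)*exp(-z) is valid.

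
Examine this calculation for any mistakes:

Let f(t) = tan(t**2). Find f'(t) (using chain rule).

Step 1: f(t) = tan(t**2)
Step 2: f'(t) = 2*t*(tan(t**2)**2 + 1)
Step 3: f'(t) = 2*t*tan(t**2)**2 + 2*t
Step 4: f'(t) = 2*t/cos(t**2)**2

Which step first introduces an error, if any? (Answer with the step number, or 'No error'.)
No error

All steps in this derivation are correct.
The final answer f'(t) = 2*t/cos(t**2)**2 is valid.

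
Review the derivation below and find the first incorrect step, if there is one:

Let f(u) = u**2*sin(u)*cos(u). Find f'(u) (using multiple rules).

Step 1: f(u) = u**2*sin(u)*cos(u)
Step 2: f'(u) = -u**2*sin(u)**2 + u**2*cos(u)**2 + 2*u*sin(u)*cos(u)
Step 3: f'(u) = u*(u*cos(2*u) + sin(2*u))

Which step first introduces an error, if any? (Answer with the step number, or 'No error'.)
No error

All steps in this derivation are correct.
The final answer f'(u) = u*(u*cos(2*u) + sin(2*u)) is valid.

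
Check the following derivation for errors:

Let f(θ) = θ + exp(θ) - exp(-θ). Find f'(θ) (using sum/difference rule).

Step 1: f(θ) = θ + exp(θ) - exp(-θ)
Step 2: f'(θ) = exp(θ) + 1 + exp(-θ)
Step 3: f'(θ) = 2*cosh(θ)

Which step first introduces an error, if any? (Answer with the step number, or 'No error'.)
Step 3

Step 3 is incorrect due to a dropped term.
The step shows: 2*cosh(θ)
The correct value should be: 2*cosh(θ) + 1

Explanation: A term was dropped: the term 1 was incorrectly omitted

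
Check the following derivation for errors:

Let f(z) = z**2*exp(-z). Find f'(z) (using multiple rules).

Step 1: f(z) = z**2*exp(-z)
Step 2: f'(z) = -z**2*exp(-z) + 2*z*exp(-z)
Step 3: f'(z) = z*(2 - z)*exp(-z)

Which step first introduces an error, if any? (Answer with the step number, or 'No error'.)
No error

All steps in this derivation are correct.
The final answer f'(z) = z*(2 - z)*exp(-z) is valid.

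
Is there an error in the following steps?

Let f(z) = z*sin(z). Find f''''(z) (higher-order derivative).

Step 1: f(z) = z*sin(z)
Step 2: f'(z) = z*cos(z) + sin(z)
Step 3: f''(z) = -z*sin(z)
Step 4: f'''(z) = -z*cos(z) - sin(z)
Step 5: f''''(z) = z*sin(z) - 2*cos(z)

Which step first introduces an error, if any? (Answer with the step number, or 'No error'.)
Step 3

Step 3 is incorrect due to a dropped term.
The step shows: -z*sin(z)
The correct value should be: -z*sin(z) + 2*cos(z)

Explanation: A term was dropped: the term 2*cos(z) was incorrectly omitted
The later steps are derived from this incorrect expression, so the error originates in Step 3.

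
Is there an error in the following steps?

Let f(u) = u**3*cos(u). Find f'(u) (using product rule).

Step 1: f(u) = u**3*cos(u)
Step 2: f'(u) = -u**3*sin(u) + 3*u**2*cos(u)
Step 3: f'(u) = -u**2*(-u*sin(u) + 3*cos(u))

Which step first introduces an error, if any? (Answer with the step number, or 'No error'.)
Step 3

Step 3 is incorrect due to a sign flip.
The step shows: -u**2*(-u*sin(u) + 3*cos(u))
The correct value should be: u**2*(-u*sin(u) + 3*cos(u))

Explanation: The sign of the whole expression was flipped: the term u**2*(-u*sin(u) + 3*cos(u)) was incorrectly written as -u**2*(-u*sin(u) + 3*cos(u))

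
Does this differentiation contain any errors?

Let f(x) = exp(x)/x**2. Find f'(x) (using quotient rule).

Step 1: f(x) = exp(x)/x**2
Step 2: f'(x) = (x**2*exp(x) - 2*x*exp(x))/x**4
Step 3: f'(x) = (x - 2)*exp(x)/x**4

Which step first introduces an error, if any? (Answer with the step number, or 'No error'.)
Step 3

Step 3 is incorrect due to a wrong exponent.
The step shows: (x - 2)*exp(x)/x**4
The correct value should be: (x - 2)*exp(x)/x**3

Explanation: The exponent -3 on x was incorrectly written as -4: the term (x - 2)*exp(x)/x**3 was incorrectly written as (x - 2)*exp(x)/x**4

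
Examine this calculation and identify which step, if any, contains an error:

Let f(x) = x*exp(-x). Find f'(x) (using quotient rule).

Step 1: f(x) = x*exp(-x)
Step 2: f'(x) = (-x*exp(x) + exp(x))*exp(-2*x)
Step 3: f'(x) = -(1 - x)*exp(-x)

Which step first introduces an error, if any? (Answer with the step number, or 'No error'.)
Step 3

Step 3 is incorrect due to a sign flip.
The step shows: -(1 - x)*exp(-x)
The correct value should be: (1 - x)*exp(-x)

Explanation: The sign of the whole expression was flipped: the term (1 - x)*exp(-x) was incorrectly written as -(1 - x)*exp(-x)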